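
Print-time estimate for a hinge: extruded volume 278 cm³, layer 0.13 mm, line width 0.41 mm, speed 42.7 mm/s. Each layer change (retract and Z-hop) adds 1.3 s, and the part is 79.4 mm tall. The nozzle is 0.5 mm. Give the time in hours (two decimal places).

Bead cross-section = 0.13 × 0.41, so 0.0533 mm².
Path length: 278000 mm³ / 0.0533 mm² → 5215759.8 mm.
Extrusion time = 5215759.8 / 42.7, so 122148.9 s.
Number of layers: 79.4 / 0.13 → 611 (rounded up).
Z-hop total = 611 × 1.3 = 794.3 s.
Altogether 122148.9 + 794.3 = 122943.2 s, i.e. 34.15 hours.

34.15 hours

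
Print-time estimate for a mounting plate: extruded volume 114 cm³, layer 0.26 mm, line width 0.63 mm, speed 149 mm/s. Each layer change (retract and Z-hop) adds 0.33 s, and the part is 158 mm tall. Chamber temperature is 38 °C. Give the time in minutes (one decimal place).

Bead cross-section = 0.26 × 0.63 = 0.1638 mm².
Toolpath length = 114 cm³ / 0.1638 mm² = 114000 / 0.1638 = 695970.7 mm.
Time extruding: 695970.7 / 149 → 4670.9 s.
Number of layers: 158 / 0.26 → 608 (rounded up).
Z-hop total = 608 × 0.33, so 200.64 s.
Altogether 4670.9 + 200.64 = 4871.54 s, i.e. 81.2 minutes.

81.2 minutes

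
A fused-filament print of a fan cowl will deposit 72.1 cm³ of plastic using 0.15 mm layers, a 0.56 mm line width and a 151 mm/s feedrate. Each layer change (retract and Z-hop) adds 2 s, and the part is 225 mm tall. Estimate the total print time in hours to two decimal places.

Extrusion cross-section: 0.15 × 0.56 → 0.084 mm².
Total extruded path = 72100/0.084 = 858333.3 mm.
Print-move time = 858333.3 / 151, so 5684.3 s.
Number of layers: 225 / 0.15 → 1500 (rounded up).
Layer-change overhead = 1500 × 2, so 3000 s.
Altogether 5684.3 + 3000 = 8684.3 s, i.e. 2.41 hours.

2.41 hours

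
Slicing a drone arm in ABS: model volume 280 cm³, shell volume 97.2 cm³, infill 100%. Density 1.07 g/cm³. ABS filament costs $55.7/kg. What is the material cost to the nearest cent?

Interior volume: 280 − 97.2 → 182.8 cm³.
Infill deposited = 1.00 × 182.8 = 182.8 cm³.
Deposited volume = 97.2 + 182.8 = 280 cm³.
Mass: 280 × 1.07 → 299.6 g.
Cost = 299.6 g / 1000 × $55.7/kg = $16.69.

$16.69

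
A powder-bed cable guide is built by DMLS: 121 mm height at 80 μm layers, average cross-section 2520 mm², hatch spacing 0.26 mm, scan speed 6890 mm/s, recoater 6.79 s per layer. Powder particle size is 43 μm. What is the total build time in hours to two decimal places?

3.44 hours

Number of layers: 121 / 0.08 → 1513 (rounded up).
Per-layer scan distance = 2520 / 0.26, so 9692.3 mm.
Per-layer scan time = 9692.3 / 6890, so 1.4067 s.
Time per layer = 1.4067 + 6.79, so 8.1967 s.
Build time = 1513 × 8.1967 = 12401.6071 s = 3.44 hours.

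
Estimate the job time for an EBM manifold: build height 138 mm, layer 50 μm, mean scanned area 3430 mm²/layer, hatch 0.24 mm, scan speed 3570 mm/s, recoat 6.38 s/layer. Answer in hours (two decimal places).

7.96 hours

Number of layers: 138 / 0.05 → 2760 (rounded up).
Scan path per layer = 3430 / 0.24, so 14291.7 mm.
Scan time per layer = 14291.7 / 3570, so 4.0033 s.
Time per layer = 4.0033 + 6.38 = 10.3833 s.
Total: 2760 × 10.3833 s = 28657.908 s → 7.96 hours.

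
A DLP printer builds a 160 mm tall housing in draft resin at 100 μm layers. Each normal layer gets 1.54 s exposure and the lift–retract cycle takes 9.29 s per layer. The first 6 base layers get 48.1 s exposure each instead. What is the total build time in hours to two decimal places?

Layers = ⌈160/0.1⌉ = 1600.
Burn-in layers = 6 × (48.1 + 9.29), so 344.34 s.
Normal layers = 1594 × (1.54 + 9.29), so 17263.02 s.
Sum: 344.34 + 17263.02 = 17607.36 s → 4.89 hours.

4.89 hours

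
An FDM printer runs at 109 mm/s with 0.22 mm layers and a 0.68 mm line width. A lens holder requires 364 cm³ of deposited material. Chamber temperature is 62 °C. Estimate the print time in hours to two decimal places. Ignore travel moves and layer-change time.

6.20 hours

Line area = 0.22 × 0.68, so 0.1496 mm².
Total extruded path = 364000/0.1496 = 2433155.1 mm.
Print-move time = 2433155.1 / 109, so 22322.5 s.
22322.5 s = 6.20 hours.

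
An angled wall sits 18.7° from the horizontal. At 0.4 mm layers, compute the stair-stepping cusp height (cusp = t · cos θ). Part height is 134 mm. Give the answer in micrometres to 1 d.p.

378.9 μm

cos(18.7°) = 0.9472, so cusp = 0.4 × 0.9472 = 0.37888 mm → 378.9 μm.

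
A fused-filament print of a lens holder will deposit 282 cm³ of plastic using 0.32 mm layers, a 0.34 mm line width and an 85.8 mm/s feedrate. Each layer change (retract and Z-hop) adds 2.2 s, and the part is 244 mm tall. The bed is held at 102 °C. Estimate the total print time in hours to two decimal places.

8.86 hours

Extrusion cross-section: 0.32 × 0.34 → 0.1088 mm².
Toolpath length = 282 cm³ / 0.1088 mm² = 282000 / 0.1088 = 2591911.8 mm.
Print-move time = 2591911.8 / 85.8 = 30208.8 s.
Layers = ⌈244/0.32⌉ = 763.
Non-print overhead = 763 × 2.2, so 1678.6 s.
Altogether 30208.8 + 1678.6 = 31887.4 s, i.e. 8.86 hours.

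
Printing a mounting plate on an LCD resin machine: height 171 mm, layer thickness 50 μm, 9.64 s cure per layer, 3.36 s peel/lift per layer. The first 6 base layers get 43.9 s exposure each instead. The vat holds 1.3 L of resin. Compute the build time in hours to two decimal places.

12.41 hours

Number of layers: 171 / 0.05 → 3420 (rounded up).
Burn-in layers = 6 × (43.9 + 3.36) = 283.56 s.
Remaining layers = 3414 × (9.64 + 3.36), so 44382 s.
Sum: 283.56 + 44382 = 44665.56 s → 12.41 hours.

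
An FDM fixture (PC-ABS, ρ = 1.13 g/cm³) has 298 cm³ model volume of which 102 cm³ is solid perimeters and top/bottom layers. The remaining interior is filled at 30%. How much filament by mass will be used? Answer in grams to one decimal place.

Infill region = 298 − 102, so 196 cm³.
Deposited infill = 0.30 × 196, so 58.8 cm³.
Total extruded = 102 + 58.8, so 160.8 cm³.
Mass: 160.8 × 1.13 → 181.704 g.

181.7 g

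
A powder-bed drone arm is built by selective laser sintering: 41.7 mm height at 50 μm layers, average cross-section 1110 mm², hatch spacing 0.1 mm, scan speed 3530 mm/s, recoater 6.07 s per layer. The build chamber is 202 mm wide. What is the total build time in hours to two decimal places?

2.13 hours

Number of layers: 41.7 / 0.05 → 834 (rounded up).
Scan path per layer = 1110 / 0.1 = 11100 mm.
Scan time per layer = 11100 / 3530 = 3.1445 s.
Layer cycle = 3.1445 + 6.07, so 9.2145 s.
Build time = 834 × 9.2145 = 7684.893 s = 2.13 hours.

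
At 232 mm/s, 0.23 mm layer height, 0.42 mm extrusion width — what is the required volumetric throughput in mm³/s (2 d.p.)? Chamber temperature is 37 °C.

22.41

Extrusion cross-section = 0.23 × 0.42, so 0.0966 mm².
Volumetric flow = 232 × 0.0966 = 22.41 mm³/s.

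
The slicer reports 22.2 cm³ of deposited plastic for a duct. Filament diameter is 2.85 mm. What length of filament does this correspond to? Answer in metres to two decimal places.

3.48 m

Cross-section of 2.85 mm filament: π·(2.85/2)² = 6.3794 mm².
Length = 22.2 cm³ / 6.3794 mm² = 22200 / 6.3794 = 3479.95 mm = 3.48 m.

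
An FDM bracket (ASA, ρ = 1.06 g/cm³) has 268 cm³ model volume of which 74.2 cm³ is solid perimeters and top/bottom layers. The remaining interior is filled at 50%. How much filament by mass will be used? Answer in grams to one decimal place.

181.4 g

Interior volume = 268 − 74.2 = 193.8 cm³.
Infill volume = 0.50 × 193.8 = 96.9 cm³.
Total extruded = 74.2 + 96.9, so 171.1 cm³.
Mass = 171.1 × 1.06, so 181.366 g.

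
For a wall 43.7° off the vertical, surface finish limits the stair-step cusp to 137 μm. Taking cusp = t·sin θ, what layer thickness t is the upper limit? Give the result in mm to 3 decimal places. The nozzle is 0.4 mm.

0.198 mm

sin(43.7°) = 0.6909; t_max = 0.137/0.6909 = 0.198 mm.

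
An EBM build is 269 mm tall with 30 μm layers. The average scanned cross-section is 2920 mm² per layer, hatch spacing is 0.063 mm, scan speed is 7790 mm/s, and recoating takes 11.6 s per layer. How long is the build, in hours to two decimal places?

Layer count = ceil(269 / 0.03) = 8967.
Hatch length per layer = 2920 / 0.063, so 46349.2 mm.
Beam time per layer = 46349.2 / 7790, so 5.9498 s.
Layer cycle: 5.9498 + 11.6 → 17.5498 s.
8967 layers × 17.5498 s/layer = 157369.0566 s, i.e. 43.71 hours.

43.71 hours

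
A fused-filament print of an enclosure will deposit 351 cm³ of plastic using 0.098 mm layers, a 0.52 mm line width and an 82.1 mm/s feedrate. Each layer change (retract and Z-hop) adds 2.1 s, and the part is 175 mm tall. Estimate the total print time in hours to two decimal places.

Bead cross-section = 0.098 × 0.52 = 0.05096 mm².
Total extruded path = 351000/0.05096 = 6887755.1 mm.
Time extruding: 6887755.1 / 82.1 → 83894.7 s.
Layers = ⌈175/0.098⌉ = 1786.
Layer-change overhead = 1786 × 2.1, so 3750.6 s.
Altogether 83894.7 + 3750.6 = 87645.3 s, i.e. 24.35 hours.

24.35 hours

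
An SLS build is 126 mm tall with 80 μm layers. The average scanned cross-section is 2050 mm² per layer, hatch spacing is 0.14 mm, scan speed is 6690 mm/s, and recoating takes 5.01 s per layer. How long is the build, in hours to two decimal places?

3.15 hours

Layers = ⌈126/0.08⌉ = 1575.
Hatch length per layer = 2050 / 0.14, so 14642.9 mm.
Laser time per layer = 14642.9 / 6690, so 2.1888 s.
Time per layer = 2.1888 + 5.01 = 7.1988 s.
Total: 1575 × 7.1988 s = 11338.11 s → 3.15 hours.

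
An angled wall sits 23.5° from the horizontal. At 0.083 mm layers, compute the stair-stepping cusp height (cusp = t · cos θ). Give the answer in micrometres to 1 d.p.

Cusp = layer height × cos(23.5°) = 0.083 × 0.9171 = 0.076119 mm = 76.1 μm.

76.1 μm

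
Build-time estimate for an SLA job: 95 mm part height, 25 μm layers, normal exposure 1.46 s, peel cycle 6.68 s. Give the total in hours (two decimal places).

8.59 hours

Layers = ⌈95/0.025⌉ = 3800.
Each layer takes: 1.46 + 6.68 → 8.14 s.
Build time: 3800 × 8.14 s = 30932 s, i.e. 8.59 hours.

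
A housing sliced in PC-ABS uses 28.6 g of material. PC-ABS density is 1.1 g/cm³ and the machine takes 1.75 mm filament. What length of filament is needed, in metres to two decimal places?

10.81 m

Volume = 28.6 g / 1.1 g·cm⁻³ = 26 cm³ = 26000 mm³.
Cross-section of 1.75 mm filament: π·(1.75/2)² = 2.4053 mm².
L = V/A = 26000/2.4053 = 10809.46 mm → 10.81 m.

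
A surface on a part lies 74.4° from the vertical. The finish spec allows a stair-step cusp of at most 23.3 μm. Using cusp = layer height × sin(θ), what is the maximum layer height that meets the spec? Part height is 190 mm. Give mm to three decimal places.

sin(74.4°) = 0.9632; t_max = 0.0233/0.9632 = 0.024 mm.

0.024 mm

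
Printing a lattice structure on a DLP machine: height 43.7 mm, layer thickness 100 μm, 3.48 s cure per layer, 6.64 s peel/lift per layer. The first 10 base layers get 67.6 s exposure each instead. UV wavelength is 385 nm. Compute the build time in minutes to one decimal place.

Number of layers: 43.7 / 0.1 → 437 (rounded up).
Burn-in layers: 10 × (67.6 + 6.64) → 742.4 s.
Remaining layers = 427 × (3.48 + 6.64), so 4321.24 s.
Total = 742.4 + 4321.24 = 5063.64 s = 84.4 minutes.

84.4 minutes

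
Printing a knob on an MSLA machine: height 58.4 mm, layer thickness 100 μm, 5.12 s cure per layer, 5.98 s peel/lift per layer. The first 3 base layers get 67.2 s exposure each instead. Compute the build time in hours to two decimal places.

Layer count = ceil(58.4 / 0.1) = 584.
Bottom layers: 3 × (67.2 + 5.98) → 219.54 s.
Remaining layers = 581 × (5.12 + 5.98), so 6449.1 s.
Sum: 219.54 + 6449.1 = 6668.64 s → 1.85 hours.

1.85 hours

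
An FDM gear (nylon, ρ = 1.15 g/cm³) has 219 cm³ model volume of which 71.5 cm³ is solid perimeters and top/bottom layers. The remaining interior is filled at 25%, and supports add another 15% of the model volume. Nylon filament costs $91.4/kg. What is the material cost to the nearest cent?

$14.84

Interior volume = 219 − 71.5 = 147.5 cm³.
Infill volume = 0.25 × 147.5 = 36.875 cm³.
Support: 0.15 × 219 → 32.85 cm³.
Deposited volume = 71.5 + 36.875 + 32.85 = 141.225 cm³.
Mass = 141.225 × 1.15 = 162.40875 g.
Cost = 162.40875 g / 1000 × $91.4/kg = $14.84.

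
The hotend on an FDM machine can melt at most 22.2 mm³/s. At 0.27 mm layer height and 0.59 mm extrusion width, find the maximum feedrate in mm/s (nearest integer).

Extrusion cross-section: 0.27 × 0.59 → 0.1593 mm².
Max speed = 22.2 / 0.1593 = 139.36 ≈ 139 mm/s.

139 mm/s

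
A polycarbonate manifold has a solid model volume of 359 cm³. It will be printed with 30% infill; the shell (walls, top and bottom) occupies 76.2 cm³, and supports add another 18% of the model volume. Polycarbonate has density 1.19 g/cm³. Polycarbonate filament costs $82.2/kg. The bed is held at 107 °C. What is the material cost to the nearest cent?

$22.07

Volume inside the shell = 359 − 76.2 = 282.8 cm³.
Infill deposited = 0.30 × 282.8 = 84.84 cm³.
Support = 0.18 × 359 = 64.62 cm³.
Total printed volume: 76.2 + 84.84 + 64.62 → 225.66 cm³.
Mass: 225.66 × 1.19 → 268.5354 g.
At $82.2/kg: 268.5354/1000 × 82.2 = $22.07.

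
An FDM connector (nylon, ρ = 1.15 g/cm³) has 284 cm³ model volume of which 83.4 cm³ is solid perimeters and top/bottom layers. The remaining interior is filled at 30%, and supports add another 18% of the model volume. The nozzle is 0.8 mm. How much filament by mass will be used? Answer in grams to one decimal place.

Interior volume = 284 − 83.4, so 200.6 cm³.
Deposited infill = 0.30 × 200.6 = 60.18 cm³.
Support = 0.18 × 284, so 51.12 cm³.
Total printed volume = 83.4 + 60.18 + 51.12 = 194.7 cm³.
Mass: 194.7 × 1.15 → 223.905 g.

223.9 g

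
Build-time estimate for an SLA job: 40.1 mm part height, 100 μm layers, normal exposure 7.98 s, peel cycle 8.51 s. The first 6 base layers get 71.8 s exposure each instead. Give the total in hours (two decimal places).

1.94 hours

Number of layers: 40.1 / 0.1 → 401 (rounded up).
Base layers = 6 × (71.8 + 8.51) = 481.86 s.
Regular layers = 395 × (7.98 + 8.51) = 6513.55 s.
Total = 481.86 + 6513.55 = 6995.41 s = 1.94 hours.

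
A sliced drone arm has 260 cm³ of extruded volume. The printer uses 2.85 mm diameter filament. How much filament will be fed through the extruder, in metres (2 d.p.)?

40.76 m

Filament cross-section = π × (2.85/2)² = 6.3794 mm².
Length = 260 cm³ / 6.3794 mm² = 260000 / 6.3794 = 40756.18 mm = 40.76 m.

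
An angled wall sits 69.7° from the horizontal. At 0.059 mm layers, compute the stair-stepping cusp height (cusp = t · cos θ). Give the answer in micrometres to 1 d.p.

20.5 μm

cos(69.7°) = 0.3469, so cusp = 0.059 × 0.3469 = 0.020467 mm → 20.5 μm.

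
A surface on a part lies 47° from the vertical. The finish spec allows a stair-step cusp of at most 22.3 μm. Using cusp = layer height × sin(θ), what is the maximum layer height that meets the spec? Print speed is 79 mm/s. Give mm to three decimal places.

Layer height = cusp / sin(47°) = 0.0223 / 0.7314 = 0.030 mm.

0.030 mm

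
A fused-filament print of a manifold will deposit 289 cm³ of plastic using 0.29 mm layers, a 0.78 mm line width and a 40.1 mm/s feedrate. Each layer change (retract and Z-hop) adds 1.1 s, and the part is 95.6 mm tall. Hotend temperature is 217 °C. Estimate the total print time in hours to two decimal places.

8.95 hours

Extrusion cross-section = 0.29 × 0.78 = 0.2262 mm².
Total extruded path = 289000/0.2262 = 1277630.4 mm.
Print-move time = 1277630.4 / 40.1, so 31861.1 s.
Layers = ⌈95.6/0.29⌉ = 330.
Layer-change overhead = 330 × 1.1, so 363 s.
Altogether 31861.1 + 363 = 32224.1 s, i.e. 8.95 hours.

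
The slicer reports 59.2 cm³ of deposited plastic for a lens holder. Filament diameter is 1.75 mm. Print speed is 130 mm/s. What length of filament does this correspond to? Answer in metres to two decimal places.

24.61 m

Cross-section of 1.75 mm filament: π·(1.75/2)² = 2.4053 mm².
Length = 59.2 cm³ / 2.4053 mm² = 59200 / 2.4053 = 24612.31 mm = 24.61 m.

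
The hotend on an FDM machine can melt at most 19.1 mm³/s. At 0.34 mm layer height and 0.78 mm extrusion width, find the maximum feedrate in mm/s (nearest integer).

72 mm/s

Bead cross-section = 0.34 × 0.78, so 0.2652 mm².
Max speed = 19.1 / 0.2652 = 72.02 ≈ 72 mm/s.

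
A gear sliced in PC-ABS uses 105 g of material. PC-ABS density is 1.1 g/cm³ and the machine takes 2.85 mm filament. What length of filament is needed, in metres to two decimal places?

Volume = 105 g / 1.1 g·cm⁻³ = 95.4545 cm³ = 95454.5 mm³.
Cross-section of 2.85 mm filament: π·(2.85/2)² = 6.3794 mm².
L = V/A = 95454.5/6.3794 = 14962.93 mm → 14.96 m.

14.96 m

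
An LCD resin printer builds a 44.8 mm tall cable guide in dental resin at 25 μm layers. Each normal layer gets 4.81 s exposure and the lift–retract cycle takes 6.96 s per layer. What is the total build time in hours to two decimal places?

Number of layers: 44.8 / 0.025 → 1792 (rounded up).
Per-layer time = 4.81 + 6.96 = 11.77 s.
Build time: 1792 × 11.77 s = 21091.84 s, i.e. 5.86 hours.

5.86 hours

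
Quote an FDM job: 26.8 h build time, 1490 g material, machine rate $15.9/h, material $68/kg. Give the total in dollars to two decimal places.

Machine-time cost: 15.9 × 26.8 → $426.12.
Material charge: 68 × 1490/1000 → $101.32.
Job cost: 426.12 + 101.32 = $527.44.

$527.44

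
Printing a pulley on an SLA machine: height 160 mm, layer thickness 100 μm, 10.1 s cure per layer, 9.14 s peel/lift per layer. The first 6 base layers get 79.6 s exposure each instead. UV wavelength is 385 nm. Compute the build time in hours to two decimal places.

Number of layers: 160 / 0.1 → 1600 (rounded up).
Base layers: 6 × (79.6 + 9.14) → 532.44 s.
Regular layers = 1594 × (10.1 + 9.14) = 30668.56 s.
Total = 532.44 + 30668.56 = 31201 s = 8.67 hours.

8.67 hours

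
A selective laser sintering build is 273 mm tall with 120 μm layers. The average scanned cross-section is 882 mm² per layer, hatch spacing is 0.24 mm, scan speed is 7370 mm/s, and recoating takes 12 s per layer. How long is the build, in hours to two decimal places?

7.90 hours

Number of layers: 273 / 0.12 → 2275 (rounded up).
Scan path per layer = 882 / 0.24, so 3675 mm.
Scan time per layer: 3675 / 7370 → 0.4986 s.
Layer cycle = 0.4986 + 12 = 12.4986 s.
Total: 2275 × 12.4986 s = 28434.315 s → 7.90 hours.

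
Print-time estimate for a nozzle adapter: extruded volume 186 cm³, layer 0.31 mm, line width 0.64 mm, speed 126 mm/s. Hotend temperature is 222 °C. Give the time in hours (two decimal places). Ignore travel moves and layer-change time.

2.07 hours

Extrusion cross-section = 0.31 × 0.64 = 0.1984 mm².
Toolpath length = 186 cm³ / 0.1984 mm² = 186000 / 0.1984 = 937500 mm.
Print-move time = 937500 / 126 = 7440.5 s.
Converting: 7440.5 s = 2.07 hours.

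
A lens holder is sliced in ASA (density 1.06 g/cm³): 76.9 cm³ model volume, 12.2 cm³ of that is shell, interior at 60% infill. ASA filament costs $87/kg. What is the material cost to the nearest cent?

$4.71

Interior volume = 76.9 − 12.2, so 64.7 cm³.
Infill deposited = 0.60 × 64.7 = 38.82 cm³.
Total printed volume = 12.2 + 38.82, so 51.02 cm³.
Mass: 51.02 × 1.06 → 54.0812 g.
Cost = 54.0812 g / 1000 × $87/kg = $4.71.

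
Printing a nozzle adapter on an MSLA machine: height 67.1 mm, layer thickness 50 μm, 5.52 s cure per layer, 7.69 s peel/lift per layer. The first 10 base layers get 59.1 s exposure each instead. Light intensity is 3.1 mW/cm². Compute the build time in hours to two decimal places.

Number of layers: 67.1 / 0.05 → 1342 (rounded up).
Base layers = 10 × (59.1 + 7.69), so 667.9 s.
Normal layers: 1332 × (5.52 + 7.69) → 17595.72 s.
Total = 667.9 + 17595.72 = 18263.62 s = 5.07 hours.

5.07 hours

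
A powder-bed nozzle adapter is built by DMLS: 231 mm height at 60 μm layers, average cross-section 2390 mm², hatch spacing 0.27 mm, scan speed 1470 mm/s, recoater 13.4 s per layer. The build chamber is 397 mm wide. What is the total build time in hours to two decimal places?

20.77 hours

Number of layers: 231 / 0.06 → 3850 (rounded up).
Scan path per layer = 2390 / 0.27 = 8851.9 mm.
Per-layer scan time: 8851.9 / 1470 → 6.0217 s.
Layer cycle: 6.0217 + 13.4 → 19.4217 s.
3850 layers × 19.4217 s/layer = 74773.545 s, i.e. 20.77 hours.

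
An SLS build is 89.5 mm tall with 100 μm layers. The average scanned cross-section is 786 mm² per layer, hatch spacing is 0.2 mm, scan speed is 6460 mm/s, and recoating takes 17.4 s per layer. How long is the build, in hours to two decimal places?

Layers = ⌈89.5/0.1⌉ = 895.
Scan path per layer = 786 / 0.2, so 3930 mm.
Scan time per layer: 3930 / 6460 → 0.6084 s.
Per-layer time = 0.6084 + 17.4, so 18.0084 s.
895 layers × 18.0084 s/layer = 16117.518 s, i.e. 4.48 hours.

4.48 hours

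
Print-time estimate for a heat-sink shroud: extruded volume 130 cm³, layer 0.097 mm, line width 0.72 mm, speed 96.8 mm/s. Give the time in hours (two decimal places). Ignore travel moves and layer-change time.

5.34 hours

Line area: 0.097 × 0.72 → 0.06984 mm².
Path length: 130000 mm³ / 0.06984 mm² → 1861397.5 mm.
Print-move time = 1861397.5 / 96.8 = 19229.3 s.
Converting: 19229.3 s = 5.34 hours.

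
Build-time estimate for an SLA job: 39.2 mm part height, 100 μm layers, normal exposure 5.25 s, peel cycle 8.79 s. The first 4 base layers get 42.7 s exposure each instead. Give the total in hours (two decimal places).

1.57 hours

Layer count = ceil(39.2 / 0.1) = 392.
Burn-in layers = 4 × (42.7 + 8.79), so 205.96 s.
Regular layers: 388 × (5.25 + 8.79) → 5447.52 s.
Sum: 205.96 + 5447.52 = 5653.48 s → 1.57 hours.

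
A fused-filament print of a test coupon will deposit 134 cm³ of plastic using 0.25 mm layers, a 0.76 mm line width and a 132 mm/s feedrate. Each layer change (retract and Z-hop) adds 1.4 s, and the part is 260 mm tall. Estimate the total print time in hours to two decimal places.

Extrusion cross-section = 0.25 × 0.76 = 0.19 mm².
Total extruded path = 134000/0.19 = 705263.2 mm.
Extrusion time = 705263.2 / 132 = 5342.9 s.
Layers = ⌈260/0.25⌉ = 1040.
Layer-change overhead: 1040 × 1.4 → 1456 s.
Total = 5342.9 + 1456 = 6798.9 s = 1.89 hours.

1.89 hours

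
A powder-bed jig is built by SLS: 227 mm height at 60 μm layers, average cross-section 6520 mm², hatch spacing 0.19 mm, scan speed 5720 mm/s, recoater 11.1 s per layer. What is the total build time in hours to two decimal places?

Layer count = ceil(227 / 0.06) = 3784.
Hatch length per layer: 6520 / 0.19 → 34315.8 mm.
Scan time per layer = 34315.8 / 5720 = 5.9993 s.
Layer cycle = 5.9993 + 11.1, so 17.0993 s.
Build time = 3784 × 17.0993 = 64703.7512 s = 17.97 hours.

17.97 hours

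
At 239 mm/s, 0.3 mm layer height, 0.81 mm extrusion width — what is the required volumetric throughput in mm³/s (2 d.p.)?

58.08

Extrusion cross-section: 0.3 × 0.81 → 0.243 mm².
Q = v·A = 239 × 0.243 = 58.08 mm³/s.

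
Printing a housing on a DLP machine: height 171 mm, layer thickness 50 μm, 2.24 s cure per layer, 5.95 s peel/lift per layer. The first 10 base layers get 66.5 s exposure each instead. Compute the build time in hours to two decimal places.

Layer count = ceil(171 / 0.05) = 3420.
Burn-in layers: 10 × (66.5 + 5.95) → 724.5 s.
Regular layers = 3410 × (2.24 + 5.95), so 27927.9 s.
Total = 724.5 + 27927.9 = 28652.4 s = 7.96 hours.

7.96 hours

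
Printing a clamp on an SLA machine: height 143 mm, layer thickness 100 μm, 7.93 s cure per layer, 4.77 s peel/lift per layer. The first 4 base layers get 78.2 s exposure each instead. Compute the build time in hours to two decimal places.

5.12 hours

Layers = ⌈143/0.1⌉ = 1430.
Base layers = 4 × (78.2 + 4.77) = 331.88 s.
Regular layers = 1426 × (7.93 + 4.77) = 18110.2 s.
Total = 331.88 + 18110.2 = 18442.08 s = 5.12 hours.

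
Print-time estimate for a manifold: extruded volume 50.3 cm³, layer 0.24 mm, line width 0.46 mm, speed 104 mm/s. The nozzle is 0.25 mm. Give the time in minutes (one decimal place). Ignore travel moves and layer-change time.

73.0 minutes

Extrusion cross-section = 0.24 × 0.46, so 0.1104 mm².
Path length: 50300 mm³ / 0.1104 mm² → 455615.9 mm.
Print-move time = 455615.9 / 104 = 4380.9 s.
In the requested units: 4380.9 s = 73.0 minutes.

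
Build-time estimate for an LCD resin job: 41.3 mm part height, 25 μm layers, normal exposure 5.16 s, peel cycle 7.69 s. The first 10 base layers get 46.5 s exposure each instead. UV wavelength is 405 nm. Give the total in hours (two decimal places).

6.01 hours

Layers = ⌈41.3/0.025⌉ = 1652.
Burn-in layers: 10 × (46.5 + 7.69) → 541.9 s.
Normal layers: 1642 × (5.16 + 7.69) → 21099.7 s.
Sum: 541.9 + 21099.7 = 21641.6 s → 6.01 hours.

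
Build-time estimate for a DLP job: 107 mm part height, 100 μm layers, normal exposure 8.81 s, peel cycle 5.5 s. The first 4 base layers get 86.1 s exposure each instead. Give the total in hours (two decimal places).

Number of layers: 107 / 0.1 → 1070 (rounded up).
Burn-in layers = 4 × (86.1 + 5.5), so 366.4 s.
Normal layers = 1066 × (8.81 + 5.5), so 15254.46 s.
Total = 366.4 + 15254.46 = 15620.86 s = 4.34 hours.

4.34 hours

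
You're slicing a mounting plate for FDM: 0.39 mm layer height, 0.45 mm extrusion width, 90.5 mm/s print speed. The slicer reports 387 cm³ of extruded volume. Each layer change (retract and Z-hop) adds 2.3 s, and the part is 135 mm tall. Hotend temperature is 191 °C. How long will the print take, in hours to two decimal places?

6.99 hours

Bead cross-section: 0.39 × 0.45 → 0.1755 mm².
Toolpath length = 387 cm³ / 0.1755 mm² = 387000 / 0.1755 = 2205128.2 mm.
Extrusion time = 2205128.2 / 90.5 = 24366.1 s.
Layer count = ceil(135 / 0.39) = 347.
Z-hop total: 347 × 2.3 → 798.1 s.
Altogether 24366.1 + 798.1 = 25164.2 s, i.e. 6.99 hours.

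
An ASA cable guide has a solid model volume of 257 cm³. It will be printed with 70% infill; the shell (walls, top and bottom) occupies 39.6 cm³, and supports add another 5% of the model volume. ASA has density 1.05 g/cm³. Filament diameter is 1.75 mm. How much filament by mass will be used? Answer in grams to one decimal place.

214.9 g

Infill region = 257 − 39.6 = 217.4 cm³.
Deposited infill = 0.70 × 217.4, so 152.18 cm³.
Support = 0.05 × 257, so 12.85 cm³.
Deposited volume = 39.6 + 152.18 + 12.85, so 204.63 cm³.
Mass: 204.63 × 1.05 → 214.8615 g.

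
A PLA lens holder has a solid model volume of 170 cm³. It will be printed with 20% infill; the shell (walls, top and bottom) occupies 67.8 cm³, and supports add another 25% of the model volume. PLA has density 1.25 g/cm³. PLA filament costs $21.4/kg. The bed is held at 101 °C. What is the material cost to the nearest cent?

$3.50

Volume inside the shell = 170 − 67.8, so 102.2 cm³.
Infill deposited = 0.20 × 102.2, so 20.44 cm³.
Support = 0.25 × 170 = 42.5 cm³.
Deposited volume: 67.8 + 20.44 + 42.5 → 130.74 cm³.
Mass: 130.74 × 1.25 → 163.425 g.
Cost = 163.425 g / 1000 × $21.4/kg = $3.50.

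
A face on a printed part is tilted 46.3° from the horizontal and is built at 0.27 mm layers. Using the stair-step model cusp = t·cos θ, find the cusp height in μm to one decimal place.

186.5 μm

cos(46.3°) = 0.6909, so cusp = 0.27 × 0.6909 = 0.186543 mm → 186.5 μm.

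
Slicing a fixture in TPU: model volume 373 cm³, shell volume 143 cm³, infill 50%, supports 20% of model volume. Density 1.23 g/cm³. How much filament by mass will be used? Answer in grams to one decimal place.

Volume inside the shell = 373 − 143, so 230 cm³.
Infill volume = 0.50 × 230, so 115 cm³.
Support = 0.20 × 373 = 74.6 cm³.
Total printed volume = 143 + 115 + 74.6 = 332.6 cm³.
Mass: 332.6 × 1.23 → 409.098 g.

409.1 g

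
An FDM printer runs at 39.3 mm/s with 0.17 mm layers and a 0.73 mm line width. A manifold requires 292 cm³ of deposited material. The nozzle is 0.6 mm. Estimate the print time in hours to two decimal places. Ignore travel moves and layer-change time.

Bead cross-section = 0.17 × 0.73, so 0.1241 mm².
Path length: 292000 mm³ / 0.1241 mm² → 2352941.2 mm.
Print-move time = 2352941.2 / 39.3, so 59871.3 s.
59871.3 s = 16.63 hours.

16.63 hours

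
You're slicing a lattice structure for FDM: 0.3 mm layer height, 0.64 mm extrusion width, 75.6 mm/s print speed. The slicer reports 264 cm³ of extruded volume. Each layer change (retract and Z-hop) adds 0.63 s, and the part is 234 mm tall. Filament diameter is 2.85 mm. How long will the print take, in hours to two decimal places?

5.19 hours

Extrusion cross-section = 0.3 × 0.64, so 0.192 mm².
Toolpath length = 264 cm³ / 0.192 mm² = 264000 / 0.192 = 1375000 mm.
Print-move time: 1375000 / 75.6 → 18187.8 s.
Layer count = ceil(234 / 0.3) = 780.
Z-hop total = 780 × 0.63 = 491.4 s.
Altogether 18187.8 + 491.4 = 18679.2 s, i.e. 5.19 hours.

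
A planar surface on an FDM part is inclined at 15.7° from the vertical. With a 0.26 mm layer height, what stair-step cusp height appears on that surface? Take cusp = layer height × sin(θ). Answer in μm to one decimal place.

70.4 μm

sin(15.7°) = 0.2706, so cusp = 0.26 × 0.2706 = 0.070356 mm → 70.4 μm.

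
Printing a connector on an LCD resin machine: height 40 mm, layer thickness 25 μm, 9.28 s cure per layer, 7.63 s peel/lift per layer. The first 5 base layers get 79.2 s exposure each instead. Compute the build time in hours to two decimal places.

Layers = ⌈40/0.025⌉ = 1600.
Burn-in layers: 5 × (79.2 + 7.63) → 434.15 s.
Remaining layers = 1595 × (9.28 + 7.63), so 26971.45 s.
Total = 434.15 + 26971.45 = 27405.6 s = 7.61 hours.

7.61 hours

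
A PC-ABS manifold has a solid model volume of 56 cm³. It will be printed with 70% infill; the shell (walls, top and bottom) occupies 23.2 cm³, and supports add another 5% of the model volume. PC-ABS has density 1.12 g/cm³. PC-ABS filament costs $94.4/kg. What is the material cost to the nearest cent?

$5.18

Volume inside the shell: 56 − 23.2 → 32.8 cm³.
Infill volume: 0.70 × 32.8 → 22.96 cm³.
Support = 0.05 × 56 = 2.8 cm³.
Total printed volume: 23.2 + 22.96 + 2.8 → 48.96 cm³.
Mass = 48.96 × 1.12 = 54.8352 g.
Cost = 54.8352 g / 1000 × $94.4/kg = $5.18.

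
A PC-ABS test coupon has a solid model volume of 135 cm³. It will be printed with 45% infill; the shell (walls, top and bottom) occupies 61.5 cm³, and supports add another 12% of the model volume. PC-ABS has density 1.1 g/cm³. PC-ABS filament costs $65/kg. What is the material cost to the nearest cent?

Interior volume = 135 − 61.5, so 73.5 cm³.
Infill deposited = 0.45 × 73.5, so 33.075 cm³.
Support: 0.12 × 135 → 16.2 cm³.
Total extruded = 61.5 + 33.075 + 16.2, so 110.775 cm³.
Mass = 110.775 × 1.1, so 121.8525 g.
At $65/kg: 121.8525/1000 × 65 = $7.92.

$7.92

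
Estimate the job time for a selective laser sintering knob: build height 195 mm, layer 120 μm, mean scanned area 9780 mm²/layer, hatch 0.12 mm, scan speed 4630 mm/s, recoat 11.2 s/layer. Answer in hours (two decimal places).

Layers = ⌈195/0.12⌉ = 1625.
Scan path per layer = 9780 / 0.12, so 81500 mm.
Scan time per layer: 81500 / 4630 → 17.6026 s.
Time per layer = 17.6026 + 11.2 = 28.8026 s.
Build time = 1625 × 28.8026 = 46804.225 s = 13.00 hours.

13.00 hours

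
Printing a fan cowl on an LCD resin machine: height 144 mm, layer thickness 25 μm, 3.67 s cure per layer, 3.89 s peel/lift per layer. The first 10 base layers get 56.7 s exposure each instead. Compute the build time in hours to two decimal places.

12.24 hours

Layers = ⌈144/0.025⌉ = 5760.
Bottom layers = 10 × (56.7 + 3.89) = 605.9 s.
Normal layers = 5750 × (3.67 + 3.89) = 43470 s.
Sum: 605.9 + 43470 = 44075.9 s → 12.24 hours.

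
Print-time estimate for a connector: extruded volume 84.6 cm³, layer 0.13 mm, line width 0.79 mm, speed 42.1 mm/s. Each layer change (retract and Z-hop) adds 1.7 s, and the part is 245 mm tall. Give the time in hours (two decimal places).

6.33 hours

Line area = 0.13 × 0.79, so 0.1027 mm².
Path length: 84600 mm³ / 0.1027 mm² → 823758.5 mm.
Time extruding = 823758.5 / 42.1, so 19566.7 s.
Layer count = ceil(245 / 0.13) = 1885.
Non-print overhead = 1885 × 1.7 = 3204.5 s.
Altogether 19566.7 + 3204.5 = 22771.2 s, i.e. 6.33 hours.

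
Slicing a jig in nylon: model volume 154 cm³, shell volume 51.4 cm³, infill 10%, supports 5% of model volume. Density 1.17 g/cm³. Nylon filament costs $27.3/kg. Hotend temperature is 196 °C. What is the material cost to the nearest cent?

$2.22

Infill region: 154 − 51.4 → 102.6 cm³.
Infill volume = 0.10 × 102.6, so 10.26 cm³.
Support = 0.05 × 154 = 7.7 cm³.
Total extruded = 51.4 + 10.26 + 7.7 = 69.36 cm³.
Mass: 69.36 × 1.17 → 81.1512 g.
At $27.3/kg: 81.1512/1000 × 27.3 = $2.22.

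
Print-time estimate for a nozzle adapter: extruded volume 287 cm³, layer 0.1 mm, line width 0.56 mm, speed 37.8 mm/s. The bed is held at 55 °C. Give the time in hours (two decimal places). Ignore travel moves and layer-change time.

37.66 hours

Extrusion cross-section: 0.1 × 0.56 → 0.056 mm².
Path length: 287000 mm³ / 0.056 mm² → 5125000 mm.
Extrusion time = 5125000 / 37.8, so 135582 s.
Converting: 135582 s = 37.66 hours.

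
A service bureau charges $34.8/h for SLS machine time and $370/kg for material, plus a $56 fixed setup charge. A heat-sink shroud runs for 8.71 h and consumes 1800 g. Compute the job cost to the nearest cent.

$1025.11

Machine cost = 34.8 × 8.71 = $303.108.
Material cost: 370 × 1800/1000 → $666.00.
Total = 303.108 + 666.00 + 56 = 1025.108 ≈ $1025.11.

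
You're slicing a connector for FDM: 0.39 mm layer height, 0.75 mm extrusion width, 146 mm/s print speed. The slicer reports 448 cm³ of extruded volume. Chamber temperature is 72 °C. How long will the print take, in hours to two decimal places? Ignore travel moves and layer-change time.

2.91 hours

Extrusion cross-section = 0.39 × 0.75, so 0.2925 mm².
Path length: 448000 mm³ / 0.2925 mm² → 1531623.9 mm.
Print-move time = 1531623.9 / 146, so 10490.6 s.
In the requested units: 10490.6 s = 2.91 hours.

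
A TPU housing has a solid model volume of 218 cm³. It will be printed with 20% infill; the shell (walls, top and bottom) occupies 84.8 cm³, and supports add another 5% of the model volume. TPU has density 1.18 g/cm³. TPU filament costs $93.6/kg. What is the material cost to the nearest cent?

$13.51

Interior volume: 218 − 84.8 → 133.2 cm³.
Infill volume = 0.20 × 133.2, so 26.64 cm³.
Support: 0.05 × 218 → 10.9 cm³.
Deposited volume = 84.8 + 26.64 + 10.9, so 122.34 cm³.
Mass = 122.34 × 1.18, so 144.3612 g.
Cost = 144.3612 g / 1000 × $93.6/kg = $13.51.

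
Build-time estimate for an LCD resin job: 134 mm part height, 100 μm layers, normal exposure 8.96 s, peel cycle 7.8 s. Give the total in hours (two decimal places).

Layers = ⌈134/0.1⌉ = 1340.
Per-layer time = 8.96 + 7.8 = 16.76 s.
Total = 1340 × 16.76 = 22458.4 s = 6.24 hours.

6.24 hours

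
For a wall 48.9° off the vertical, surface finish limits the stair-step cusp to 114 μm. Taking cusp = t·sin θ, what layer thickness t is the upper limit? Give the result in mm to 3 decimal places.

Layer height = cusp / sin(48.9°) = 0.114 / 0.7536 = 0.151 mm.

0.151 mm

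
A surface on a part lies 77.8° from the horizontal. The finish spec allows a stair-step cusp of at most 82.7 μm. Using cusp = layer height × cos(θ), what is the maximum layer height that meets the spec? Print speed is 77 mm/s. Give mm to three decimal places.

0.391 mm

cos(77.8°) = 0.2113; t_max = 0.0827/0.2113 = 0.391 mm.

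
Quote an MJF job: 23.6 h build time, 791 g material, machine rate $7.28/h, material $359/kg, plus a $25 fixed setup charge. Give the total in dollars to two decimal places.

Machine cost = 7.28 × 23.6, so $171.808.
Material charge = 359 × 791/1000 = $283.969.
Adding setup: 171.808 + 283.969 + 25 → 480.777 ≈ $480.78.

$480.78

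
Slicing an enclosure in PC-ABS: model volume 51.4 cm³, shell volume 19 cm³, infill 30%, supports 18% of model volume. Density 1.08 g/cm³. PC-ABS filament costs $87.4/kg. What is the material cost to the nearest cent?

Infill region = 51.4 − 19, so 32.4 cm³.
Deposited infill = 0.30 × 32.4 = 9.72 cm³.
Support = 0.18 × 51.4, so 9.252 cm³.
Total printed volume = 19 + 9.72 + 9.252, so 37.972 cm³.
Mass: 37.972 × 1.08 → 41.00976 g.
At $87.4/kg: 41.00976/1000 × 87.4 = $3.58.

$3.58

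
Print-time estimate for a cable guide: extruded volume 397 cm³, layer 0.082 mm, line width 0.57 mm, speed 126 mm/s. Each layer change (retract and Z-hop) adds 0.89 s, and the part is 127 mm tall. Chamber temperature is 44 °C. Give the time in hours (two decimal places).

19.11 hours

Extrusion cross-section = 0.082 × 0.57 = 0.04674 mm².
Toolpath length = 397 cm³ / 0.04674 mm² = 397000 / 0.04674 = 8493795.5 mm.
Print-move time: 8493795.5 / 126 → 67411.1 s.
Layer count = ceil(127 / 0.082) = 1549.
Layer-change overhead: 1549 × 0.89 → 1378.61 s.
Total = 67411.1 + 1378.61 = 68789.71 s = 19.11 hours.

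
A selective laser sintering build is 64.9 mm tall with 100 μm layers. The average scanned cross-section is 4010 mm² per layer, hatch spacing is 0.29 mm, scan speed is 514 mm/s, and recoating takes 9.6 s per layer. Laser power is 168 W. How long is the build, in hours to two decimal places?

6.58 hours

Number of layers: 64.9 / 0.1 → 649 (rounded up).
Hatch length per layer = 4010 / 0.29 = 13827.6 mm.
Laser time per layer: 13827.6 / 514 → 26.9019 s.
Time per layer: 26.9019 + 9.6 → 36.5019 s.
Total: 649 × 36.5019 s = 23689.7331 s → 6.58 hours.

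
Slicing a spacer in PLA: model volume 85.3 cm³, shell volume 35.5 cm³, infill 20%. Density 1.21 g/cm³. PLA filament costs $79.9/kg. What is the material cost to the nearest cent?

Interior volume = 85.3 − 35.5, so 49.8 cm³.
Infill volume = 0.20 × 49.8 = 9.96 cm³.
Deposited volume = 35.5 + 9.96 = 45.46 cm³.
Mass = 45.46 × 1.21 = 55.0066 g.
Cost = 55.0066 g / 1000 × $79.9/kg = $4.40.

$4.40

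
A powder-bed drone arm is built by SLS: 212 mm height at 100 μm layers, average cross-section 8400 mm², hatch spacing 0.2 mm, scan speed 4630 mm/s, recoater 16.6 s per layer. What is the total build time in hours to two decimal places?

15.12 hours

Layers = ⌈212/0.1⌉ = 2120.
Per-layer scan distance: 8400 / 0.2 → 42000 mm.
Laser time per layer = 42000 / 4630 = 9.0713 s.
Layer cycle: 9.0713 + 16.6 → 25.6713 s.
Total: 2120 × 25.6713 s = 54423.156 s → 15.12 hours.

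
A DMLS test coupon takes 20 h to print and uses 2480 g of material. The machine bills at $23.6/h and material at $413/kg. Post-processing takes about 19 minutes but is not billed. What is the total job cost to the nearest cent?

$1496.24

Time charge = 23.6 × 20 = $472.00.
Material cost: 413 × 2480/1000 → $1024.24.
Job cost: 472.00 + 1024.24 = $1496.24.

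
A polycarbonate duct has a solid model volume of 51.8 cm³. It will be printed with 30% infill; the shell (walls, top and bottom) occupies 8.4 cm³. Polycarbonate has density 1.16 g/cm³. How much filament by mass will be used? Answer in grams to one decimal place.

24.8 g

Interior volume = 51.8 − 8.4, so 43.4 cm³.
Infill deposited: 0.30 × 43.4 → 13.02 cm³.
Total printed volume = 8.4 + 13.02, so 21.42 cm³.
Mass = 21.42 × 1.16, so 24.8472 g.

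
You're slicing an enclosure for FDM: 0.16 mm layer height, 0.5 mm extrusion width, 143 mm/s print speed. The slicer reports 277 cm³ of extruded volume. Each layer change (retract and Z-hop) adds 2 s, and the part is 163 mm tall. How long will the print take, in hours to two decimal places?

7.29 hours

Line area = 0.16 × 0.5, so 0.08 mm².
Total extruded path = 277000/0.08 = 3462500 mm.
Print-move time = 3462500 / 143, so 24213.3 s.
Layers = ⌈163/0.16⌉ = 1019.
Z-hop total: 1019 × 2 → 2038 s.
Total = 24213.3 + 2038 = 26251.3 s = 7.29 hours.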